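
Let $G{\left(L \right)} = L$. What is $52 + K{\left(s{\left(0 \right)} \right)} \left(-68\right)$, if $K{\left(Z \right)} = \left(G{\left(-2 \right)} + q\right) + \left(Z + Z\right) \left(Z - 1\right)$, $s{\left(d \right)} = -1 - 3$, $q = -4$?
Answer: $-2260$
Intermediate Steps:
$s{\left(d \right)} = -4$
$K{\left(Z \right)} = -6 + 2 Z \left(-1 + Z\right)$ ($K{\left(Z \right)} = \left(-2 - 4\right) + \left(Z + Z\right) \left(Z - 1\right) = -6 + 2 Z \left(-1 + Z\right)$)
$52 + K{\left(s{\left(0 \right)} \right)} \left(-68\right) = 52 + \left(-6 - -8 + 2 \left(-4\right)^{2}\right) \left(-68\right) = 52 + \left(-6 + 8 + 2 \cdot 16\right) \left(-68\right) = 52 + \left(-6 + 8 + 32\right) \left(-68\right) = 52 + 34 \left(-68\right) = 52 - 2312 = -2260$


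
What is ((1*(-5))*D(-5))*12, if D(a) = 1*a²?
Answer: -1500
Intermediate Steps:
D(a) = a²
((1*(-5))*D(-5))*12 = ((1*(-5))*(-5)²)*12 = -5*25*12 = -125*12 = -1500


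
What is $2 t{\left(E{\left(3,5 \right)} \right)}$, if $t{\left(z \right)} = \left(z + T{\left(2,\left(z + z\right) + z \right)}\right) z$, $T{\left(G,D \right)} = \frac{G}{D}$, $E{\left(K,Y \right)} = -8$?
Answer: $\frac{388}{3} \approx 129.33$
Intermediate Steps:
$t{\left(z \right)} = z \left(z + \frac{2}{3 z}\right)$ ($t{\left(z \right)} = \left(z + \frac{2}{\left(z + z\right) + z}\right) z = \left(z + \frac{2}{2 z + z}\right) z = \left(z + \frac{2}{3 z}\right) z = z \left(z + \frac{2}{3 z}\right)$)
$2 t{\left(E{\left(3,5 \right)} \right)} = 2 \left(\frac{2}{3} + \left(-8\right)^{2}\right) = 2 \left(\frac{2}{3} + 64\right) = 2 \cdot \frac{194}{3} = \frac{388}{3}$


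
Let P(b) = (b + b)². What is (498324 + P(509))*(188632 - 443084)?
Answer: -390494252896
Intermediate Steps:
P(b) = 4*b² (P(b) = (2*b)² = 4*b²)
(498324 + P(509))*(188632 - 443084) = (498324 + 4*509²)*(188632 - 443084) = (498324 + 4*259081)*(-254452) = (498324 + 1036324)*(-254452) = 1534648*(-254452) = -390494252896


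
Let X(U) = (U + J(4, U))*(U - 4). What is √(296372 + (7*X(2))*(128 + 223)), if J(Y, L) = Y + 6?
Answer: 2*√59351 ≈ 487.24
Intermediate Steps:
J(Y, L) = 6 + Y
X(U) = (-4 + U)*(10 + U) (X(U) = (U + (6 + 4))*(U - 4) = (U + 10)*(-4 + U) = (10 + U)*(-4 + U) = (-4 + U)*(10 + U))
√(296372 + (7*X(2))*(128 + 223)) = √(296372 + (7*(-40 + 2² + 6*2))*(128 + 223)) = √(296372 + (7*(-40 + 4 + 12))*351) = √(296372 + (7*(-24))*351) = √(296372 - 168*351) = √(296372 - 58968) = √237404 = 2*√59351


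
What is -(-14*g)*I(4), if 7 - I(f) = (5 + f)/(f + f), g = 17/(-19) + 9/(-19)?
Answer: -4277/38 ≈ -112.55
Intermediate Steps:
g = -26/19 (g = 17*(-1/19) + 9*(-1/19) = -17/19 - 9/19 = -26/19 ≈ -1.3684)
I(f) = 7 - (5 + f)/(2*f) (I(f) = 7 - (5 + f)/(f + f) = 7 - (5 + f)/(2*f))
-(-14*g)*I(4) = -(-14*(-26/19))*(1/2)*(-5 + 13*4)/4 = -364*(1/2)*(1/4)*(-5 + 52)/19 = -364*(1/2)*(1/4)*47/19 = -364*47/(19*8) = -1*4277/38 = -4277/38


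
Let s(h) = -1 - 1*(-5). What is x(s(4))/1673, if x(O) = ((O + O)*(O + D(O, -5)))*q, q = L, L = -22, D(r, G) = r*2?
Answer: -2112/1673 ≈ -1.2624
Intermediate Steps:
D(r, G) = 2*r
s(h) = 4 (s(h) = -1 + 5 = 4)
q = -22
x(O) = -132*O² (x(O) = ((O + O)*(O + 2*O))*(-22) = ((2*O)*(3*O))*(-22) = (6*O²)*(-22) = -132*O²)
x(s(4))/1673 = -132*4²/1673 = -132*16*(1/1673) = -2112*1/1673 = -2112/1673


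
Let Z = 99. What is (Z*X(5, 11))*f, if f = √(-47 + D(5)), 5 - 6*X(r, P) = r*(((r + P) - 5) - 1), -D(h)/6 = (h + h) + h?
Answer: -1485*I*√137/2 ≈ -8690.7*I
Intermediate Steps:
D(h) = -18*h (D(h) = -6*((h + h) + h) = -6*(2*h + h) = -18*h)
X(r, P) = ⅚ - r*(-6 + P + r)/6 (X(r, P) = ⅚ - r*(((r + P) - 5) - 1)/6 = ⅚ - r*(((P + r) - 5) - 1)/6 = ⅚ - r*((-5 + P + r) - 1)/6 = ⅚ - r*(-6 + P + r)/6)
f = I*√137 (f = √(-47 - 18*5) = √(-47 - 90) = √(-137) = I*√137 ≈ 11.705*I)
(Z*X(5, 11))*f = (99*(⅚ + 5 - ⅙*5² - ⅙*11*5))*(I*√137) = (99*(⅚ + 5 - ⅙*25 - 55/6))*(I*√137) = (99*(⅚ + 5 - 25/6 - 55/6))*(I*√137) = (99*(-15/2))*(I*√137) = -1485*I*√137/2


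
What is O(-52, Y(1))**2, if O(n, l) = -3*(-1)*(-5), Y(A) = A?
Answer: 225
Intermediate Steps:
O(n, l) = -15 (O(n, l) = 3*(-5) = -15)
O(-52, Y(1))**2 = (-15)**2 = 225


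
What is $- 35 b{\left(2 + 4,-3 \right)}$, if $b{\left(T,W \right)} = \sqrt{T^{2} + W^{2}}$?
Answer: $- 105 \sqrt{5} \approx -234.79$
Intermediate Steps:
$- 35 b{\left(2 + 4,-3 \right)} = - 35 \sqrt{\left(2 + 4\right)^{2} + \left(-3\right)^{2}} = - 35 \sqrt{6^{2} + 9} = - 35 \sqrt{36 + 9} = - 35 \sqrt{45} = - 35 \cdot 3 \sqrt{5} = - 105 \sqrt{5}$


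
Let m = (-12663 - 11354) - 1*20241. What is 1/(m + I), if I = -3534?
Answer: -1/47792 ≈ -2.0924e-5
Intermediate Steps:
m = -44258 (m = -24017 - 20241 = -44258)
1/(m + I) = 1/(-44258 - 3534) = 1/(-47792) = -1/47792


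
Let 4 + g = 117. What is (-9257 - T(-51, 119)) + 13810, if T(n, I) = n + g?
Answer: 4491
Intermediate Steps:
g = 113 (g = -4 + 117 = 113)
T(n, I) = 113 + n (T(n, I) = n + 113 = 113 + n)
(-9257 - T(-51, 119)) + 13810 = (-9257 - (113 - 51)) + 13810 = (-9257 - 1*62) + 13810 = (-9257 - 62) + 13810 = -9319 + 13810 = 4491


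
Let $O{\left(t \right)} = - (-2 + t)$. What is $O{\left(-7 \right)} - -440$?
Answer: $449$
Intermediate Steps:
$O{\left(t \right)} = 2 - t$
$O{\left(-7 \right)} - -440 = \left(2 - -7\right) - -440 = \left(2 + 7\right) + 440 = 9 + 440 = 449$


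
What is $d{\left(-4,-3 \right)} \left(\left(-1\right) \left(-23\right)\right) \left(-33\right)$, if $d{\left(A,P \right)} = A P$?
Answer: $-9108$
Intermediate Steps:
$d{\left(-4,-3 \right)} \left(\left(-1\right) \left(-23\right)\right) \left(-33\right) = \left(-4\right) \left(-3\right) \left(\left(-1\right) \left(-23\right)\right) \left(-33\right) = 12 \cdot 23 \left(-33\right) = 276 \left(-33\right) = -9108$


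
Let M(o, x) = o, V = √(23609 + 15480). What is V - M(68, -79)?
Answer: -68 + √39089 ≈ 129.71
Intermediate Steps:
V = √39089 ≈ 197.71
V - M(68, -79) = √39089 - 1*68 = √39089 - 68 = -68 + √39089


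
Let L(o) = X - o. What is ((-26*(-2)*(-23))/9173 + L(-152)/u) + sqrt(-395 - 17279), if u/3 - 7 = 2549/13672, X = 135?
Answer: 35641072708/2703824307 + I*sqrt(17674) ≈ 13.182 + 132.94*I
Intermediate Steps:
u = 294759/13672 (u = 21 + 3*(2549/13672) = 21 + 7647/13672 = 294759/13672 ≈ 21.559)
L(o) = 135 - o
((-26*(-2)*(-23))/9173 + L(-152)/u) + sqrt(-395 - 17279) = ((-26*(-2)*(-23))/9173 + (135 - 1*(-152))/(294759/13672)) + sqrt(-395 - 17279) = ((52*(-23))*(1/9173) + (135 + 152)*(13672/294759)) + sqrt(-17674) = (-1196*1/9173 + 287*(13672/294759)) + I*sqrt(17674) = (-1196/9173 + 3923864/294759) + I*sqrt(17674) = 35641072708/2703824307 + I*sqrt(17674)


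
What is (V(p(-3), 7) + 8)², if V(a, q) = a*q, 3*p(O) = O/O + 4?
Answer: 3481/9 ≈ 386.78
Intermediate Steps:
p(O) = 5/3 (p(O) = (O/O + 4)/3 = (1 + 4)/3 = (⅓)*5 = 5/3)
(V(p(-3), 7) + 8)² = ((5/3)*7 + 8)² = (35/3 + 8)² = (59/3)² = 3481/9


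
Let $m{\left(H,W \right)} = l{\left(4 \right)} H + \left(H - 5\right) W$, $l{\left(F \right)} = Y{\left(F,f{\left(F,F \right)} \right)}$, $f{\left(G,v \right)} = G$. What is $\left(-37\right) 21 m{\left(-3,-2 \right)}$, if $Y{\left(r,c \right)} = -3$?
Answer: $-19425$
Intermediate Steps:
$l{\left(F \right)} = -3$
$m{\left(H,W \right)} = - 3 H + W \left(-5 + H\right)$ ($m{\left(H,W \right)} = - 3 H + \left(H - 5\right) W = - 3 H + \left(-5 + H\right) W = - 3 H + W \left(-5 + H\right)$)
$\left(-37\right) 21 m{\left(-3,-2 \right)} = \left(-37\right) 21 \left(\left(-5\right) \left(-2\right) - -9 - -6\right) = - 777 \left(10 + 9 + 6\right) = \left(-777\right) 25 = -19425$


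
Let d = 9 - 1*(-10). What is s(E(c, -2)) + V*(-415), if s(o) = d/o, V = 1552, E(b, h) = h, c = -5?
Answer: -1288179/2 ≈ -6.4409e+5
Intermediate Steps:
d = 19 (d = 9 + 10 = 19)
s(o) = 19/o
s(E(c, -2)) + V*(-415) = 19/(-2) + 1552*(-415) = 19*(-1/2) - 644080 = -19/2 - 644080 = -1288179/2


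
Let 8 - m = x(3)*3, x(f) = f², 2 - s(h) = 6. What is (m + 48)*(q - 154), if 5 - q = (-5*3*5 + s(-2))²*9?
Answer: -1633222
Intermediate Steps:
s(h) = -4 (s(h) = 2 - 1*6 = 2 - 6 = -4)
m = -19 (m = 8 - 3²*3 = 8 - 9*3 = 8 - 1*27 = 8 - 27 = -19)
q = -56164 (q = 5 - (-5*3*5 - 4)²*9 = 5 - (-15*5 - 4)²*9 = 5 - (-75 - 4)²*9 = 5 - (-79)²*9 = 5 - 6241*9 = 5 - 1*56169 = 5 - 56169 = -56164)
(m + 48)*(q - 154) = (-19 + 48)*(-56164 - 154) = 29*(-56318) = -1633222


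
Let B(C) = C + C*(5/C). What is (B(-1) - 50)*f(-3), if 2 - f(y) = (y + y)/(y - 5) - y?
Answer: 161/2 ≈ 80.500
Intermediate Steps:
B(C) = 5 + C (B(C) = C + 5 = 5 + C)
f(y) = 2 + y - 2*y/(-5 + y) (f(y) = 2 - ((y + y)/(y - 5) - y) = 2 - ((2*y)/(-5 + y) - y) = 2 - (2*y/(-5 + y) - y) = 2 - (-y + 2*y/(-5 + y)) = 2 + (y - 2*y/(-5 + y)) = 2 + y - 2*y/(-5 + y))
(B(-1) - 50)*f(-3) = ((5 - 1) - 50)*((-10 + (-3)**2 - 5*(-3))/(-5 - 3)) = (4 - 50)*((-10 + 9 + 15)/(-8)) = -(-23)*14/4 = -46*(-7/4) = 161/2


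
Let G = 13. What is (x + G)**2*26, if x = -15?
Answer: 104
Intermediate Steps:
(x + G)**2*26 = (-15 + 13)**2*26 = (-2)**2*26 = 4*26 = 104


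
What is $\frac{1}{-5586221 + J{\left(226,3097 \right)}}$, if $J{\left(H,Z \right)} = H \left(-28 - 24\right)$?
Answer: $- \frac{1}{5597973} \approx -1.7864 \cdot 10^{-7}$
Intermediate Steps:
$J{\left(H,Z \right)} = - 52 H$ ($J{\left(H,Z \right)} = H \left(-52\right) = - 52 H$)
$\frac{1}{-5586221 + J{\left(226,3097 \right)}} = \frac{1}{-5586221 - 11752} = \frac{1}{-5597973} = - \frac{1}{5597973}$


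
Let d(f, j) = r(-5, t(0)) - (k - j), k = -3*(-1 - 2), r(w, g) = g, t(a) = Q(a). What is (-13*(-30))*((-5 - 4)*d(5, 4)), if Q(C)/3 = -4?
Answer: 59670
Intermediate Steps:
Q(C) = -12 (Q(C) = 3*(-4) = -12)
t(a) = -12
k = 9 (k = -3*(-3) = 9)
d(f, j) = -21 + j (d(f, j) = -12 - (9 - j) = -12 + (-9 + j) = -21 + j)
(-13*(-30))*((-5 - 4)*d(5, 4)) = (-13*(-30))*((-5 - 4)*(-21 + 4)) = 390*(-9*(-17)) = 390*153 = 59670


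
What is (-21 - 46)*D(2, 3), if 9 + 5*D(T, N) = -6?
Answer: 201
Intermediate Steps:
D(T, N) = -3 (D(T, N) = -9/5 + (1/5)*(-6) = -9/5 - 6/5 = -3)
(-21 - 46)*D(2, 3) = (-21 - 46)*(-3) = -67*(-3) = 201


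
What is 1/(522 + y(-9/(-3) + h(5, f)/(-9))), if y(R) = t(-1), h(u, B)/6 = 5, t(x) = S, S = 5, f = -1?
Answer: 1/527 ≈ 0.0018975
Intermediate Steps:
t(x) = 5
h(u, B) = 30 (h(u, B) = 6*5 = 30)
y(R) = 5
1/(522 + y(-9/(-3) + h(5, f)/(-9))) = 1/(522 + 5) = 1/527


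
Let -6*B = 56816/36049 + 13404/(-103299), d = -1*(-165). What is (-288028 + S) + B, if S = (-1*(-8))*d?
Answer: -355883834128702/1241275217 ≈ -2.8671e+5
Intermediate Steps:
d = 165
B = -299213066/1241275217 (B = -(56816/36049 + 13404/(-103299))/6 = -(56816*(1/36049) + 13404*(-1/103299))/6 = -(56816/36049 - 4468/34433)/6 = -⅙*1795278396/1241275217 = -299213066/1241275217 ≈ -0.24105)
S = 1320 (S = -1*(-8)*165 = 8*165 = 1320)
(-288028 + S) + B = (-288028 + 1320) - 299213066/1241275217 = -286708 - 299213066/1241275217 = -355883834128702/1241275217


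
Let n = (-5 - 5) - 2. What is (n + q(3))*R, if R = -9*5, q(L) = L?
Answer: 405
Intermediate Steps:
R = -45
n = -12 (n = -10 - 2 = -12)
(n + q(3))*R = (-12 + 3)*(-45) = -9*(-45) = 405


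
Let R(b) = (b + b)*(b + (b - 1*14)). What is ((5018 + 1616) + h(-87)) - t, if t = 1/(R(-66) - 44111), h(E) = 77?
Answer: 166694530/24839 ≈ 6711.0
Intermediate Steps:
R(b) = 2*b*(-14 + 2*b) (R(b) = (2*b)*(b + (b - 14)) = (2*b)*(b + (-14 + b)) = (2*b)*(-14 + 2*b) = 2*b*(-14 + 2*b))
t = -1/24839 (t = 1/(4*(-66)*(-7 - 66) - 44111) = 1/(4*(-66)*(-73) - 44111) = 1/(19272 - 44111) = 1/(-24839) = -1/24839 ≈ -4.0259e-5)
((5018 + 1616) + h(-87)) - t = ((5018 + 1616) + 77) - 1*(-1/24839) = (6634 + 77) + 1/24839 = 6711 + 1/24839 = 166694530/24839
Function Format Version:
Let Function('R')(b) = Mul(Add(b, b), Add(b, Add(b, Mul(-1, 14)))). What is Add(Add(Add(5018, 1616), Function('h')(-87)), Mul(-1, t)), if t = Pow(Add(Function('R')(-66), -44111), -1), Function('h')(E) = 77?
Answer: Rational(166694530, 24839) ≈ 6711.0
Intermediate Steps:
Function('R')(b) = Mul(2, b, Add(-14, Mul(2, b))) (Function('R')(b) = Mul(Mul(2, b), Add(b, Add(b, -14))) = Mul(Mul(2, b), Add(b, Add(-14, b))) = Mul(Mul(2, b), Add(-14, Mul(2, b))) = Mul(2, b, Add(-14, Mul(2, b))))
t = Rational(-1, 24839) (t = Pow(Add(Mul(4, -66, Add(-7, -66)), -44111), -1) = Pow(Add(Mul(4, -66, -73), -44111), -1) = Pow(Add(19272, -44111), -1) = Pow(-24839, -1) = Rational(-1, 24839) ≈ -4.0259e-5)
Add(Add(Add(5018, 1616), Function('h')(-87)), Mul(-1, t)) = Add(Add(Add(5018, 1616), 77), Mul(-1, Rational(-1, 24839))) = Add(Add(6634, 77), Rational(1, 24839)) = Add(6711, Rational(1, 24839)) = Rational(166694530, 24839)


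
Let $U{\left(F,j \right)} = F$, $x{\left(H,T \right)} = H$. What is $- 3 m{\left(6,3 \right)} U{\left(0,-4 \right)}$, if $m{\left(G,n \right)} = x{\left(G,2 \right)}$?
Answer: $0$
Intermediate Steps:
$m{\left(G,n \right)} = G$
$- 3 m{\left(6,3 \right)} U{\left(0,-4 \right)} = \left(-3\right) 6 \cdot 0 = \left(-18\right) 0 = 0$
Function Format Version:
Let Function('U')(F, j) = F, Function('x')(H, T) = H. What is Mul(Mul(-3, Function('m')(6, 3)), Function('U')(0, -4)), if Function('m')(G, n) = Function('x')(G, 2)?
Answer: 0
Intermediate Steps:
Function('m')(G, n) = G
Mul(Mul(-3, Function('m')(6, 3)), Function('U')(0, -4)) = Mul(Mul(-3, 6), 0) = Mul(-18, 0) = 0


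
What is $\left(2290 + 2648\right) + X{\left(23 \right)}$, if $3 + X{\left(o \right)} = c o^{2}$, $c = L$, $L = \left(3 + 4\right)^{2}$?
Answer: $30856$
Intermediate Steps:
$L = 49$ ($L = 7^{2} = 49$)
$c = 49$
$X{\left(o \right)} = -3 + 49 o^{2}$
$\left(2290 + 2648\right) + X{\left(23 \right)} = \left(2290 + 2648\right) - \left(3 - 49 \cdot 23^{2}\right) = 4938 + \left(-3 + 49 \cdot 529\right) = 4938 + \left(-3 + 25921\right) = 4938 + 25918 = 30856$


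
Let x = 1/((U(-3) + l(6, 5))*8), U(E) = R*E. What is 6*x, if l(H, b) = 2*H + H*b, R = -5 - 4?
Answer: 1/92 ≈ 0.010870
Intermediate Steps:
R = -9
U(E) = -9*E
x = 1/552 (x = 1/((-9*(-3) + 6*(2 + 5))*8) = 1/((27 + 6*7)*8) = 1/((27 + 42)*8) = 1/(69*8) = 1/552 ≈ 0.0018116)
6*x = 6*(1/552) = 1/92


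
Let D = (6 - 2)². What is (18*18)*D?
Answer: 5184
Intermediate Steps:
D = 16 (D = 4² = 16)
(18*18)*D = (18*18)*16 = 324*16 = 5184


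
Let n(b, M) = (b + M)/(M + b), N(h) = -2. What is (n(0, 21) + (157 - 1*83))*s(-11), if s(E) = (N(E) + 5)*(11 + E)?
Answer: 0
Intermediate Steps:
n(b, M) = 1 (n(b, M) = (M + b)/(M + b) = 1)
s(E) = 33 + 3*E (s(E) = (-2 + 5)*(11 + E) = 3*(11 + E) = 33 + 3*E)
(n(0, 21) + (157 - 1*83))*s(-11) = (1 + (157 - 1*83))*(33 + 3*(-11)) = (1 + (157 - 83))*(33 - 33) = (1 + 74)*0 = 75*0 = 0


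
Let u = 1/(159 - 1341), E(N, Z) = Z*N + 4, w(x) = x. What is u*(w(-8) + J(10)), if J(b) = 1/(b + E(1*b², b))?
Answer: 8111/1198548 ≈ 0.0067674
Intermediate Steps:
E(N, Z) = 4 + N*Z (E(N, Z) = N*Z + 4 = 4 + N*Z)
J(b) = 1/(4 + b + b³) (J(b) = 1/(b + (4 + (1*b²)*b)) = 1/(b + (4 + b²*b)) = 1/(b + (4 + b³)) = 1/(4 + b + b³))
u = -1/1182 (u = 1/(-1182) = -1/1182 ≈ -0.00084602)
u*(w(-8) + J(10)) = -(-8 + 1/(4 + 10 + 10³))/1182 = -(-8 + 1/(4 + 10 + 1000))/1182 = -(-8 + 1/1014)/1182 = -1/1182*(-8111/1014) = 8111/1198548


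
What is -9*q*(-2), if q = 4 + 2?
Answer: 108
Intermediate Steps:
q = 6
-9*q*(-2) = -9*6*(-2) = -54*(-2) = 108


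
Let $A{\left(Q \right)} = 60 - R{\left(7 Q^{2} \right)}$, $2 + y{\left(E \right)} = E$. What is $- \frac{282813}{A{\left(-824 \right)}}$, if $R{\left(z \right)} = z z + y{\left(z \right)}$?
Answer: $\frac{94271}{7529805590998} \approx 1.252 \cdot 10^{-8}$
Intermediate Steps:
$y{\left(E \right)} = -2 + E$
$R{\left(z \right)} = -2 + z + z^{2}$ ($R{\left(z \right)} = z z + \left(-2 + z\right) = z^{2} + \left(-2 + z\right) = -2 + z + z^{2}$)
$A{\left(Q \right)} = 62 - 49 Q^{4} - 7 Q^{2}$ ($A{\left(Q \right)} = 60 - \left(-2 + 7 Q^{2} + \left(7 Q^{2}\right)^{2}\right) = 60 - \left(-2 + 7 Q^{2} + 49 Q^{4}\right) = 62 - 49 Q^{4} - 7 Q^{2}$)
$- \frac{282813}{A{\left(-824 \right)}} = - \frac{282813}{62 - 49 \left(-824\right)^{4} - 7 \left(-824\right)^{2}} = - \frac{282813}{62 - 22589412020224 - 4752832} = - \frac{282813}{-22589416772994} = \left(-282813\right) \left(- \frac{1}{22589416772994}\right) = \frac{94271}{7529805590998}$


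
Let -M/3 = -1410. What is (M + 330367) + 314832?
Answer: 649429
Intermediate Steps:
M = 4230 (M = -3*(-1410) = 4230)
(M + 330367) + 314832 = (4230 + 330367) + 314832 = 334597 + 314832 = 649429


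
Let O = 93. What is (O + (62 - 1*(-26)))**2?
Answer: 32761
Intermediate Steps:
(O + (62 - 1*(-26)))**2 = (93 + (62 - 1*(-26)))**2 = (93 + (62 + 26))**2 = (93 + 88)**2 = 181**2 = 32761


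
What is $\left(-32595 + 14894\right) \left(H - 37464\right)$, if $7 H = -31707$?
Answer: $\frac{5203297455}{7} \approx 7.4333 \cdot 10^{8}$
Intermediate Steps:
$H = - \frac{31707}{7}$ ($H = \frac{1}{7} \left(-31707\right) = - \frac{31707}{7} \approx -4529.6$)
$\left(-32595 + 14894\right) \left(H - 37464\right) = \left(-32595 + 14894\right) \left(- \frac{31707}{7} - 37464\right) = \left(-17701\right) \left(- \frac{293955}{7}\right) = \frac{5203297455}{7}$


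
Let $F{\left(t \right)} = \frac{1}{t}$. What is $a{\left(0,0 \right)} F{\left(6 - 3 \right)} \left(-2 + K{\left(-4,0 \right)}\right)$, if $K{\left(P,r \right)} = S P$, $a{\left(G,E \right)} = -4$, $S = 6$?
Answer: $\frac{104}{3} \approx 34.667$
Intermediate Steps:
$K{\left(P,r \right)} = 6 P$
$a{\left(0,0 \right)} F{\left(6 - 3 \right)} \left(-2 + K{\left(-4,0 \right)}\right) = - 4 \frac{-2 + 6 \left(-4\right)}{6 - 3} = - 4 \frac{-2 - 24}{6 - 3} = - 4 \cdot \frac{1}{3} \left(-26\right) = \left(-4\right) \left(- \frac{26}{3}\right) = \frac{104}{3}$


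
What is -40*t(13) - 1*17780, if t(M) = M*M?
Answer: -24540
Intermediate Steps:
t(M) = M²
-40*t(13) - 1*17780 = -40*13² - 1*17780 = -40*169 - 17780 = -6760 - 17780 = -24540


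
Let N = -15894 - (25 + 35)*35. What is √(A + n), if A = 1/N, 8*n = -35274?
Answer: I*√1427644778727/17994 ≈ 66.402*I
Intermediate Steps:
n = -17637/4 (n = (⅛)*(-35274) = -17637/4 ≈ -4409.3)
N = -17994 (N = -15894 - 60*35 = -15894 - 1*2100 = -15894 - 2100 = -17994)
A = -1/17994 (A = 1/(-17994) = -1/17994 ≈ -5.5574e-5)
√(A + n) = √(-1/17994 - 17637/4) = √(-158680091/35988) = I*√1427644778727/17994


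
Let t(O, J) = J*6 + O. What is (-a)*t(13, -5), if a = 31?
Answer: 527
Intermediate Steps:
t(O, J) = O + 6*J (t(O, J) = 6*J + O = O + 6*J)
(-a)*t(13, -5) = (-1*31)*(13 + 6*(-5)) = -31*(13 - 30) = -31*(-17) = 527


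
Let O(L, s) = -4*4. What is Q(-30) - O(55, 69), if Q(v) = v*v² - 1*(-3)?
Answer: -26981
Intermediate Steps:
O(L, s) = -16
Q(v) = 3 + v³ (Q(v) = v³ + 3 = 3 + v³)
Q(-30) - O(55, 69) = (3 + (-30)³) - 1*(-16) = (3 - 27000) + 16 = -26997 + 16 = -26981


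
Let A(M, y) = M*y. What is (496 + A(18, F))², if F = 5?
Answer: 343396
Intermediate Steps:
(496 + A(18, F))² = (496 + 18*5)² = (496 + 90)² = 586² = 343396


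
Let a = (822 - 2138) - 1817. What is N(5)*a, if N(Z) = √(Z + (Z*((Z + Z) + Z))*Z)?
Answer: -6266*√95 ≈ -61073.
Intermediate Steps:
a = -3133 (a = -1316 - 1817 = -3133)
N(Z) = √(Z + 3*Z³) (N(Z) = √(Z + (Z*(2*Z + Z))*Z) = √(Z + (Z*(3*Z))*Z) = √(Z + (3*Z²)*Z) = √(Z + 3*Z³))
N(5)*a = √(5 + 3*5³)*(-3133) = √(5 + 3*125)*(-3133) = √(5 + 375)*(-3133) = √380*(-3133) = (2*√95)*(-3133) = -6266*√95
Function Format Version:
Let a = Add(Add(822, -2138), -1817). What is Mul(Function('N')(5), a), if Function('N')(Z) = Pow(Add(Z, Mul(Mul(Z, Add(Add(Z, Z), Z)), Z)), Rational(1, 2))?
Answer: Mul(-6266, Pow(95, Rational(1, 2))) ≈ -61073.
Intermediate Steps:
a = -3133 (a = Add(-1316, -1817) = -3133)
Function('N')(Z) = Pow(Add(Z, Mul(3, Pow(Z, 3))), Rational(1, 2)) (Function('N')(Z) = Pow(Add(Z, Mul(Mul(Z, Add(Mul(2, Z), Z)), Z)), Rational(1, 2)) = Pow(Add(Z, Mul(Mul(Z, Mul(3, Z)), Z)), Rational(1, 2)) = Pow(Add(Z, Mul(Mul(3, Pow(Z, 2)), Z)), Rational(1, 2)) = Pow(Add(Z, Mul(3, Pow(Z, 3))), Rational(1, 2)))
Mul(Function('N')(5), a) = Mul(Pow(Add(5, Mul(3, Pow(5, 3))), Rational(1, 2)), -3133) = Mul(Pow(Add(5, Mul(3, 125)), Rational(1, 2)), -3133) = Mul(Pow(Add(5, 375), Rational(1, 2)), -3133) = Mul(Pow(380, Rational(1, 2)), -3133) = Mul(Mul(2, Pow(95, Rational(1, 2))), -3133) = Mul(-6266, Pow(95, Rational(1, 2)))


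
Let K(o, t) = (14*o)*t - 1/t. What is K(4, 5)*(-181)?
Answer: -253219/5 ≈ -50644.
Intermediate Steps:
K(o, t) = -1/t + 14*o*t (K(o, t) = 14*o*t - 1/t = -1/t + 14*o*t)
K(4, 5)*(-181) = (-1/5 + 14*4*5)*(-181) = (-1*⅕ + 280)*(-181) = (-⅕ + 280)*(-181) = (1399/5)*(-181) = -253219/5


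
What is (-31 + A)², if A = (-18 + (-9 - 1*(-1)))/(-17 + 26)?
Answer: 93025/81 ≈ 1148.5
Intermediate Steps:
A = -26/9 (A = (-18 + (-9 + 1))/9 = (-18 - 8)*(⅑) = -26*⅑ = -26/9 ≈ -2.8889)
(-31 + A)² = (-31 - 26/9)² = (-305/9)² = 93025/81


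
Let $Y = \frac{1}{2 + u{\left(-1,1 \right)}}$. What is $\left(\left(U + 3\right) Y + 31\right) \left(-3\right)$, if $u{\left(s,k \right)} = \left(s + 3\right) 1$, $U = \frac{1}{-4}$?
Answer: $- \frac{1521}{16} \approx -95.063$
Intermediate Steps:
$U = - \frac{1}{4} \approx -0.25$
$u{\left(s,k \right)} = 3 + s$ ($u{\left(s,k \right)} = \left(3 + s\right) 1 = 3 + s$)
$Y = \frac{1}{4}$ ($Y = \frac{1}{2 + \left(3 - 1\right)} = \frac{1}{2 + 2} = \frac{1}{4} \approx 0.25$)
$\left(\left(U + 3\right) Y + 31\right) \left(-3\right) = \left(\left(- \frac{1}{4} + 3\right) \frac{1}{4} + 31\right) \left(-3\right) = \left(\frac{11}{4} \cdot \frac{1}{4} + 31\right) \left(-3\right) = \left(\frac{11}{16} + 31\right) \left(-3\right) = \frac{507}{16} \left(-3\right) = - \frac{1521}{16}$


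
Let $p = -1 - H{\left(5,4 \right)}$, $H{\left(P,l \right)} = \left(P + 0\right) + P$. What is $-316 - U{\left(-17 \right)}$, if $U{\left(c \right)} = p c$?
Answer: $-503$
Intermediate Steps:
$H{\left(P,l \right)} = 2 P$ ($H{\left(P,l \right)} = P + P = 2 P$)
$p = -11$ ($p = -1 - 2 \cdot 5 = -1 - 10 = -11$)
$U{\left(c \right)} = - 11 c$
$-316 - U{\left(-17 \right)} = -316 - \left(-11\right) \left(-17\right) = -316 - 187 = -503$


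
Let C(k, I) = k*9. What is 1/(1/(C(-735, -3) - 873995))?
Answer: -880610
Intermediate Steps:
C(k, I) = 9*k
1/(1/(C(-735, -3) - 873995)) = 1/(1/(9*(-735) - 873995)) = 1/(1/(-6615 - 873995)) = 1/(1/(-880610)) = 1/(-1/880610) = -880610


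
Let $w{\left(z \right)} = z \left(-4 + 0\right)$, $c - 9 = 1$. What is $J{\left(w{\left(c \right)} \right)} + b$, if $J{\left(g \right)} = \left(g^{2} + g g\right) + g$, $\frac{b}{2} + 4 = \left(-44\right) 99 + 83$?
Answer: $-5394$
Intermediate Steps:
$c = 10$ ($c = 9 + 1 = 10$)
$w{\left(z \right)} = - 4 z$ ($w{\left(z \right)} = z \left(-4\right) = - 4 z$)
$b = -8554$ ($b = -8 + 2 \left(\left(-44\right) 99 + 83\right) = -8 + 2 \left(-4356 + 83\right) = -8 + 2 \left(-4273\right) = -8 - 8546 = -8554$)
$J{\left(g \right)} = g + 2 g^{2}$ ($J{\left(g \right)} = \left(g^{2} + g^{2}\right) + g = 2 g^{2} + g = g + 2 g^{2}$)
$J{\left(w{\left(c \right)} \right)} + b = \left(-4\right) 10 \left(1 + 2 \left(\left(-4\right) 10\right)\right) - 8554 = - 40 \left(1 + 2 \left(-40\right)\right) - 8554 = - 40 \left(1 - 80\right) - 8554 = \left(-40\right) \left(-79\right) - 8554 = 3160 - 8554 = -5394$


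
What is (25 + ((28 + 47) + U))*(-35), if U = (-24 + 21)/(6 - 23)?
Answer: -59605/17 ≈ -3506.2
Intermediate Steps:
U = 3/17 (U = -3/(-17) = -3*(-1/17) = 3/17 ≈ 0.17647)
(25 + ((28 + 47) + U))*(-35) = (25 + ((28 + 47) + 3/17))*(-35) = (25 + (75 + 3/17))*(-35) = (25 + 1278/17)*(-35) = (1703/17)*(-35) = -59605/17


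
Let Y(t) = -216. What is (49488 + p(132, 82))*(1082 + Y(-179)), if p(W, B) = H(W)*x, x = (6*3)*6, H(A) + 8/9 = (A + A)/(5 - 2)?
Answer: 51003936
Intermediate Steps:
H(A) = -8/9 + 2*A/3 (H(A) = -8/9 + (A + A)/(5 - 2) = -8/9 + (2*A)/3 = -8/9 + (2*A)*(⅓) = -8/9 + 2*A/3)
x = 108 (x = 18*6 = 108)
p(W, B) = -96 + 72*W (p(W, B) = (-8/9 + 2*W/3)*108 = -96 + 72*W)
(49488 + p(132, 82))*(1082 + Y(-179)) = (49488 + (-96 + 72*132))*(1082 - 216) = (49488 + (-96 + 9504))*866 = (49488 + 9408)*866 = 58896*866 = 51003936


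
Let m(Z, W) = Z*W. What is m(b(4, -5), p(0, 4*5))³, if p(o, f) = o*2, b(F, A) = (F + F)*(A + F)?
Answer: 0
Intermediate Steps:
b(F, A) = 2*F*(A + F) (b(F, A) = (2*F)*(A + F) = 2*F*(A + F))
p(o, f) = 2*o
m(Z, W) = W*Z
m(b(4, -5), p(0, 4*5))³ = ((2*0)*(2*4*(-5 + 4)))³ = (0*(2*4*(-1)))³ = (0*(-8))³ = 0³ = 0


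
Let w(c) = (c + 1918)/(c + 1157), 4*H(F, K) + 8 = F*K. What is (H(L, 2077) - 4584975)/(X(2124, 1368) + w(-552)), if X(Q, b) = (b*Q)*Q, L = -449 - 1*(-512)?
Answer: -11016479485/14935180936024 ≈ -0.00073762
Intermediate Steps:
L = 63 (L = -449 + 512 = 63)
H(F, K) = -2 + F*K/4 (H(F, K) = -2 + (F*K)/4 = -2 + F*K/4)
w(c) = (1918 + c)/(1157 + c)
X(Q, b) = b*Q² (X(Q, b) = (Q*b)*Q = b*Q²)
(H(L, 2077) - 4584975)/(X(2124, 1368) + w(-552)) = ((-2 + (¼)*63*2077) - 4584975)/(1368*2124² + (1918 - 552)/(1157 - 552)) = ((-2 + 130851/4) - 4584975)/(1368*4511376 + 1366/605) = (130843/4 - 4584975)/(6171562368 + (1/605)*1366) = -18209057/(4*(6171562368 + 1366/605)) = -18209057/(4*3733795234006/605) = -18209057/4*605/3733795234006 = -11016479485/14935180936024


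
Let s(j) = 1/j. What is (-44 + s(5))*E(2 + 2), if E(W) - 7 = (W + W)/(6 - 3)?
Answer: -2117/5 ≈ -423.40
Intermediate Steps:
E(W) = 7 + 2*W/3 (E(W) = 7 + (W + W)/(6 - 3) = 7 + (2*W)/3 = 7 + (2*W)*(⅓) = 7 + 2*W/3)
(-44 + s(5))*E(2 + 2) = (-44 + 1/5)*(7 + 2*(2 + 2)/3) = (-44 + ⅕)*(7 + (⅔)*4) = -219*(7 + 8/3)/5 = -219/5*29/3 = -2117/5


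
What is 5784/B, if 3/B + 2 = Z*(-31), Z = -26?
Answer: 1550112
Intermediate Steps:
B = 1/268 (B = 3/(-2 - 26*(-31)) = 3/(-2 + 806) = 3/804 = 3*(1/804) = 1/268 ≈ 0.0037313)
5784/B = 5784/(1/268) = 5784*268 = 1550112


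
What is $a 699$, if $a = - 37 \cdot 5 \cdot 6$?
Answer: $-775890$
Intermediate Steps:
$a = -1110$ ($a = \left(-37\right) 30 = -1110$)
$a 699 = \left(-1110\right) 699 = -775890$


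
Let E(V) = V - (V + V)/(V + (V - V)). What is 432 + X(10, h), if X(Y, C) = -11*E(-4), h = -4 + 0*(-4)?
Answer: 498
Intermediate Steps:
E(V) = -2 + V (E(V) = V - 2*V/(V + 0) = V - 2*V/V = V - 1*2 = V - 2 = -2 + V)
h = -4 (h = -4 + 0 = -4)
X(Y, C) = 66 (X(Y, C) = -11*(-2 - 4) = -11*(-6) = 66)
432 + X(10, h) = 432 + 66 = 498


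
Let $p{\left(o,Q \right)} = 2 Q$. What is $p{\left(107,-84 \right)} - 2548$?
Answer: $-2716$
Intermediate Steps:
$p{\left(107,-84 \right)} - 2548 = 2 \left(-84\right) - 2548 = -168 - 2548 = -2716$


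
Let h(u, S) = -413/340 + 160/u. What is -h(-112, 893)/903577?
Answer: 6291/2150513260 ≈ 2.9253e-6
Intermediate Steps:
h(u, S) = -413/340 + 160/u (h(u, S) = -413*1/340 + 160/u = -413/340 + 160/u)
-h(-112, 893)/903577 = -(-413/340 + 160/(-112))/903577 = -(-413/340 + 160*(-1/112))*(1/903577) = -(-413/340 - 10/7)*(1/903577) = -1*(-6291/2380)*(1/903577) = (6291/2380)*(1/903577) = 6291/2150513260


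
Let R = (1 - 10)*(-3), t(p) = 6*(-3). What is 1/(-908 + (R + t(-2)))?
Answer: -1/899 ≈ -0.0011123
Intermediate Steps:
t(p) = -18
R = 27 (R = -9*(-3) = 27)
1/(-908 + (R + t(-2))) = 1/(-908 + (27 - 18)) = 1/(-908 + 9) = 1/(-899) = -1/899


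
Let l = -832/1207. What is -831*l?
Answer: 691392/1207 ≈ 572.82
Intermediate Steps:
l = -832/1207 (l = -832*1/1207 = -832/1207 ≈ -0.68931)
-831*l = -831*(-832/1207) = 691392/1207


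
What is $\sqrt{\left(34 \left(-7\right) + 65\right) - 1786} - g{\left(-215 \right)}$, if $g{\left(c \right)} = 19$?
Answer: $-19 + i \sqrt{1959} \approx -19.0 + 44.261 i$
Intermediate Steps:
$\sqrt{\left(34 \left(-7\right) + 65\right) - 1786} - g{\left(-215 \right)} = \sqrt{\left(34 \left(-7\right) + 65\right) - 1786} - 19 = \sqrt{\left(-238 + 65\right) - 1786} - 19 = \sqrt{-173 - 1786} - 19 = \sqrt{-1959} - 19 = i \sqrt{1959} - 19 = -19 + i \sqrt{1959}$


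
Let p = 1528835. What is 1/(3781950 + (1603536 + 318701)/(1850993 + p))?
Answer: 3379828/12782342426837 ≈ 2.6441e-7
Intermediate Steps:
1/(3781950 + (1603536 + 318701)/(1850993 + p)) = 1/(3781950 + (1603536 + 318701)/(1850993 + 1528835)) = 1/(3781950 + 1922237/3379828) = 1/(12782342426837/3379828) = 3379828/12782342426837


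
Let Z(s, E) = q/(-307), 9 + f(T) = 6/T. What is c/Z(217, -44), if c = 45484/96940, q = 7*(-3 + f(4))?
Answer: 6981794/3562545 ≈ 1.9598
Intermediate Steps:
f(T) = -9 + 6/T
q = -147/2 (q = 7*(-3 + (-9 + 6/4)) = 7*(-3 + (-9 + 6*(1/4))) = 7*(-3 + (-9 + 3/2)) = 7*(-3 - 15/2) = 7*(-21/2) = -147/2 ≈ -73.500)
Z(s, E) = 147/614 (Z(s, E) = -147/2/(-307) = -147/2*(-1/307) = 147/614)
c = 11371/24235 (c = 45484*(1/96940) = 11371/24235 ≈ 0.46920)
c/Z(217, -44) = 11371/(24235*(147/614)) = (11371/24235)*(614/147) = 6981794/3562545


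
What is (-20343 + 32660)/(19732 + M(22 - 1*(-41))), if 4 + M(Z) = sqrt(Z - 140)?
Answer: 242989776/389194061 - 12317*I*sqrt(77)/389194061 ≈ 0.62434 - 0.00027771*I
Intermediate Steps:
M(Z) = -4 + sqrt(-140 + Z) (M(Z) = -4 + sqrt(Z - 140) = -4 + sqrt(-140 + Z))
(-20343 + 32660)/(19732 + M(22 - 1*(-41))) = (-20343 + 32660)/(19732 + (-4 + sqrt(-140 + (22 - 1*(-41))))) = 12317/(19732 + (-4 + sqrt(-140 + (22 + 41)))) = 12317/(19732 + (-4 + sqrt(-140 + 63))) = 12317/(19732 + (-4 + sqrt(-77))) = 12317/(19732 + (-4 + I*sqrt(77))) = 12317/(19728 + I*sqrt(77))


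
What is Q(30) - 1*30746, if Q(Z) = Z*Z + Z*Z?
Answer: -28946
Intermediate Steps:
Q(Z) = 2*Z² (Q(Z) = Z² + Z² = 2*Z²)
Q(30) - 1*30746 = 2*30² - 1*30746 = 2*900 - 30746 = 1800 - 30746 = -28946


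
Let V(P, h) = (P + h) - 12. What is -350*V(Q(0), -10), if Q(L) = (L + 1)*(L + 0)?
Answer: 7700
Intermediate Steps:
Q(L) = L*(1 + L) (Q(L) = (1 + L)*L = L*(1 + L))
V(P, h) = -12 + P + h
-350*V(Q(0), -10) = -350*(-12 + 0*(1 + 0) - 10) = -350*(-12 + 0*1 - 10) = -350*(-12 + 0 - 10) = -350*(-22) = 7700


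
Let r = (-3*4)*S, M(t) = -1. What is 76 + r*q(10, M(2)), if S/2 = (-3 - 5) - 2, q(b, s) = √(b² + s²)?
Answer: 76 + 240*√101 ≈ 2488.0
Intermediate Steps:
S = -20 (S = 2*((-3 - 5) - 2) = 2*(-8 - 2) = 2*(-10) = -20)
r = 240 (r = -3*4*(-20) = -12*(-20) = 240)
76 + r*q(10, M(2)) = 76 + 240*√(10² + (-1)²) = 76 + 240*√(100 + 1) = 76 + 240*√101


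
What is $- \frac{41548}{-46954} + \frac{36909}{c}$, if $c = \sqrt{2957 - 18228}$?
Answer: $\frac{1222}{1381} - \frac{36909 i \sqrt{15271}}{15271} \approx 0.88487 - 298.67 i$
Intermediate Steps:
$c = i \sqrt{15271}$ ($c = \sqrt{-15271} = i \sqrt{15271} \approx 123.58 i$)
$- \frac{41548}{-46954} + \frac{36909}{c} = - \frac{41548}{-46954} + \frac{36909}{i \sqrt{15271}} = \left(-41548\right) \left(- \frac{1}{46954}\right) + 36909 \left(- \frac{i \sqrt{15271}}{15271}\right) = \frac{1222}{1381} - \frac{36909 i \sqrt{15271}}{15271}$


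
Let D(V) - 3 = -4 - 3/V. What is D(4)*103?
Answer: -721/4 ≈ -180.25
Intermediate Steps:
D(V) = -1 - 3/V (D(V) = 3 + (-4 - 3/V) = -1 - 3/V)
D(4)*103 = ((-3 - 1*4)/4)*103 = ((-3 - 4)/4)*103 = ((1/4)*(-7))*103 = -7/4*103 = -721/4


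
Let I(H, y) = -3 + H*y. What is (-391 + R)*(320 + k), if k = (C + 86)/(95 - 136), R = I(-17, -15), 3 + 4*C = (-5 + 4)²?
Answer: -3623591/82 ≈ -44190.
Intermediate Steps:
C = -½ (C = -¾ + (-5 + 4)²/4 = -¾ + (¼)*(-1)² = -¾ + (¼)*1 = -¾ + ¼ = -½ ≈ -0.50000)
R = 252 (R = -3 - 17*(-15) = -3 + 255 = 252)
k = -171/82 (k = (-½ + 86)/(95 - 136) = (171/2)/(-41) = (171/2)*(-1/41) = -171/82 ≈ -2.0854)
(-391 + R)*(320 + k) = (-391 + 252)*(320 - 171/82) = -139*26069/82 = -3623591/82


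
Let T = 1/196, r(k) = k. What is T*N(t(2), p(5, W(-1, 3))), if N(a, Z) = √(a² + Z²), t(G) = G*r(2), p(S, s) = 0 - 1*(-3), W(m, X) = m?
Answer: 5/196 ≈ 0.025510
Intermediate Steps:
T = 1/196 ≈ 0.0051020
p(S, s) = 3 (p(S, s) = 0 + 3 = 3)
t(G) = 2*G (t(G) = G*2 = 2*G)
N(a, Z) = √(Z² + a²)
T*N(t(2), p(5, W(-1, 3))) = √(3² + (2*2)²)/196 = √(9 + 4²)/196 = √(9 + 16)/196 = √25/196 = (1/196)*5 = 5/196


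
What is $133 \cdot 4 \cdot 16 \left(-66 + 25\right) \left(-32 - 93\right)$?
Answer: $43624000$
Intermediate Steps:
$133 \cdot 4 \cdot 16 \left(-66 + 25\right) \left(-32 - 93\right) = 133 \cdot 64 \left(\left(-41\right) \left(-125\right)\right) = 8512 \cdot 5125 = 43624000$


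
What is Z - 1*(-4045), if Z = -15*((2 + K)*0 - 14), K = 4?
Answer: 4255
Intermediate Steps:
Z = 210 (Z = -15*((2 + 4)*0 - 14) = -15*(6*0 - 14) = -15*(0 - 14) = -15*(-14) = 210)
Z - 1*(-4045) = 210 - 1*(-4045) = 210 + 4045 = 4255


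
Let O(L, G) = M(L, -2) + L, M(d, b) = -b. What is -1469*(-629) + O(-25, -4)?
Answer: 923978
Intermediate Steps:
O(L, G) = 2 + L (O(L, G) = -1*(-2) + L = 2 + L)
-1469*(-629) + O(-25, -4) = -1469*(-629) + (2 - 25) = 924001 - 23 = 923978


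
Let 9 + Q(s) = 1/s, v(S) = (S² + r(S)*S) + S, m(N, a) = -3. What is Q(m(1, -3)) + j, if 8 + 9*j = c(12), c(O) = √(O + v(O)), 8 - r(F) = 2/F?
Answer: -92/9 + √262/9 ≈ -8.4237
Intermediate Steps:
r(F) = 8 - 2/F
v(S) = S + S² + S*(8 - 2/S) (v(S) = (S² + (8 - 2/S)*S) + S = (S² + S*(8 - 2/S)) + S = S + S² + S*(8 - 2/S))
Q(s) = -9 + 1/s
c(O) = √(-2 + O² + 10*O) (c(O) = √(O + (-2 + O² + 9*O)) = √(-2 + O² + 10*O))
j = -8/9 + √262/9 (j = -8/9 + √(-2 + 12² + 10*12)/9 = -8/9 + √(-2 + 144 + 120)/9 = -8/9 + √262/9 ≈ 0.90960)
Q(m(1, -3)) + j = (-9 + 1/(-3)) + (-8/9 + √262/9) = (-9 - ⅓) + (-8/9 + √262/9) = -28/3 + (-8/9 + √262/9) = -92/9 + √262/9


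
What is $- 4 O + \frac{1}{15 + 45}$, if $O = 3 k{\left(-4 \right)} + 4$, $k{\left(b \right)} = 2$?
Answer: $- \frac{2399}{60} \approx -39.983$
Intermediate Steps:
$O = 10$ ($O = 3 \cdot 2 + 4 = 6 + 4 = 10$)
$- 4 O + \frac{1}{15 + 45} = \left(-4\right) 10 + \frac{1}{15 + 45} = -40 + \frac{1}{60} = - \frac{2399}{60}$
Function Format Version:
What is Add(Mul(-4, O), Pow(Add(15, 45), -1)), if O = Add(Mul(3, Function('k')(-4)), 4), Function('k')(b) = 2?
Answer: Rational(-2399, 60) ≈ -39.983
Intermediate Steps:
O = 10 (O = Add(Mul(3, 2), 4) = Add(6, 4) = 10)
Add(Mul(-4, O), Pow(Add(15, 45), -1)) = Add(Mul(-4, 10), Pow(Add(15, 45), -1)) = Add(-40, Pow(60, -1)) = Add(-40, Rational(1, 60)) = Rational(-2399, 60)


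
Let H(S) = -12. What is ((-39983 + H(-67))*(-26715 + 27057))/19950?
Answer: -23997/35 ≈ -685.63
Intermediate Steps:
((-39983 + H(-67))*(-26715 + 27057))/19950 = ((-39983 - 12)*(-26715 + 27057))/19950 = -39995*342*(1/19950) = -13678290*1/19950 = -23997/35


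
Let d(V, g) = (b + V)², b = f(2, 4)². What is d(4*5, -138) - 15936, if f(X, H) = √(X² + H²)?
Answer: -14336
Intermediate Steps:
f(X, H) = √(H² + X²)
b = 20 (b = (√(4² + 2²))² = (√(16 + 4))² = (√20)² = (2*√5)² = 20)
d(V, g) = (20 + V)²
d(4*5, -138) - 15936 = (20 + 4*5)² - 15936 = (20 + 20)² - 15936 = 40² - 15936 = 1600 - 15936 = -14336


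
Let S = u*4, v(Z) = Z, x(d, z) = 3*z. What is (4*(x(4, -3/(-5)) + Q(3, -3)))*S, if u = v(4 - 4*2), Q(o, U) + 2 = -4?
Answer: 1344/5 ≈ 268.80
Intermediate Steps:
Q(o, U) = -6 (Q(o, U) = -2 - 4 = -6)
u = -4 (u = 4 - 4*2 = 4 - 8 = -4)
S = -16 (S = -4*4 = -16)
(4*(x(4, -3/(-5)) + Q(3, -3)))*S = (4*(3*(-3/(-5)) - 6))*(-16) = (4*(3*(-3*(-1/5)) - 6))*(-16) = (4*(3*(3/5) - 6))*(-16) = (4*(9/5 - 6))*(-16) = (4*(-21/5))*(-16) = -84/5*(-16) = 1344/5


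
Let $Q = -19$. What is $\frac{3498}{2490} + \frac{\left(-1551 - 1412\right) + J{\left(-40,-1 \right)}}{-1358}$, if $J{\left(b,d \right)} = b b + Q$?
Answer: $\frac{682622}{281785} \approx 2.4225$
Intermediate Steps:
$J{\left(b,d \right)} = -19 + b^{2}$ ($J{\left(b,d \right)} = b b - 19 = b^{2} - 19 = -19 + b^{2}$)
$\frac{3498}{2490} + \frac{\left(-1551 - 1412\right) + J{\left(-40,-1 \right)}}{-1358} = \frac{3498}{2490} + \frac{\left(-1551 - 1412\right) - \left(19 - \left(-40\right)^{2}\right)}{-1358} = 3498 \cdot \frac{1}{2490} + \left(-2963 + \left(-19 + 1600\right)\right) \left(- \frac{1}{1358}\right) = \frac{583}{415} + \left(-2963 + 1581\right) \left(- \frac{1}{1358}\right) = \frac{583}{415} - - \frac{691}{679} = \frac{583}{415} + \frac{691}{679} = \frac{682622}{281785}$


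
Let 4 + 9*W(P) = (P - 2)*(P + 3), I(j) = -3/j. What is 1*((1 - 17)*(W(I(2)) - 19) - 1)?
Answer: 2875/9 ≈ 319.44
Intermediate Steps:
W(P) = -4/9 + (-2 + P)*(3 + P)/9 (W(P) = -4/9 + ((P - 2)*(P + 3))/9 = -4/9 + ((-2 + P)*(3 + P))/9 = -4/9 + (-2 + P)*(3 + P)/9)
1*((1 - 17)*(W(I(2)) - 19) - 1) = 1*((1 - 17)*((-10/9 + (-3/2)/9 + (-3/2)**2/9) - 19) - 1) = 1*(-16*((-10/9 + (-3*1/2)/9 + (-3*1/2)**2/9) - 19) - 1) = 1*(-16*((-10/9 + (1/9)*(-3/2) + (-3/2)**2/9) - 19) - 1) = 1*(-16*((-10/9 - 1/6 + (1/9)*(9/4)) - 19) - 1) = 1*(-16*((-10/9 - 1/6 + 1/4) - 19) - 1) = 1*(-16*(-37/36 - 19) - 1) = 1*(-16*(-721/36) - 1) = 1*(2884/9 - 1) = 1*(2875/9) = 2875/9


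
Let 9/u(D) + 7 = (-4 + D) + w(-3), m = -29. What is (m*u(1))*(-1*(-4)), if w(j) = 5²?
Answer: -348/5 ≈ -69.600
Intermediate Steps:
w(j) = 25
u(D) = 9/(14 + D) (u(D) = 9/(-7 + ((-4 + D) + 25)) = 9/(-7 + (21 + D)) = 9/(14 + D))
(m*u(1))*(-1*(-4)) = (-261/(14 + 1))*(-1*(-4)) = -261/15*4 = -29*⅗*4 = -87/5*4 = -348/5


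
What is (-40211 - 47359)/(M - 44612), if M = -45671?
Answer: 87570/90283 ≈ 0.96995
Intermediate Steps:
(-40211 - 47359)/(M - 44612) = (-40211 - 47359)/(-45671 - 44612) = -87570/(-90283) = -87570*(-1/90283) = 87570/90283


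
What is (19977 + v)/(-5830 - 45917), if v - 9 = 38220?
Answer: -19402/17249 ≈ -1.1248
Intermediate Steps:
v = 38229 (v = 9 + 38220 = 38229)
(19977 + v)/(-5830 - 45917) = (19977 + 38229)/(-5830 - 45917) = 58206/(-51747) = 58206*(-1/51747) = -19402/17249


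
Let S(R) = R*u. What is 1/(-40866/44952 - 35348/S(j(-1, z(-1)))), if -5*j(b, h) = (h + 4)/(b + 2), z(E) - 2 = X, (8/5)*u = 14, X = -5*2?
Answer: -52444/264874893 ≈ -0.00019800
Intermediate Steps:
X = -10
u = 35/4 (u = (5/8)*14 = 35/4 ≈ 8.7500)
z(E) = -8 (z(E) = 2 - 10 = -8)
j(b, h) = -(4 + h)/(5*(2 + b)) (j(b, h) = -(h + 4)/(5*(b + 2)) = -(4 + h)/(5*(2 + b)))
S(R) = 35*R/4 (S(R) = R*(35/4) = 35*R/4)
1/(-40866/44952 - 35348/S(j(-1, z(-1)))) = 1/(-40866/44952 - 35348*4*(2 - 1)/(7*(-4 - 1*(-8)))) = 1/(-40866*1/44952 - 35348*4/(7*(-4 + 8))) = 1/(-6811/7492 - 35348/(35*((1/5)*1*4)/4)) = 1/(-6811/7492 - 35348/((35/4)*(4/5))) = 1/(-6811/7492 - 35348/7) = 1/(-264874893/52444) = -52444/264874893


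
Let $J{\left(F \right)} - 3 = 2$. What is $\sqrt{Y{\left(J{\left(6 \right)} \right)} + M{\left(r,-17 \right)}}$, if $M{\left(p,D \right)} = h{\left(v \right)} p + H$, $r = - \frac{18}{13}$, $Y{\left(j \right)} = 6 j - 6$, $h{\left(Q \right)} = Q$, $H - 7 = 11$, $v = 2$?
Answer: $\frac{\sqrt{6630}}{13} \approx 6.2635$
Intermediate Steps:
$J{\left(F \right)} = 5$ ($J{\left(F \right)} = 3 + 2 = 5$)
$H = 18$ ($H = 7 + 11 = 18$)
$Y{\left(j \right)} = -6 + 6 j$
$r = - \frac{18}{13}$ ($r = \left(-18\right) \frac{1}{13} = - \frac{18}{13} \approx -1.3846$)
$M{\left(p,D \right)} = 18 + 2 p$ ($M{\left(p,D \right)} = 2 p + 18 = 18 + 2 p$)
$\sqrt{Y{\left(J{\left(6 \right)} \right)} + M{\left(r,-17 \right)}} = \sqrt{\left(-6 + 6 \cdot 5\right) + \left(18 + 2 \left(- \frac{18}{13}\right)\right)} = \sqrt{\left(-6 + 30\right) + \left(18 - \frac{36}{13}\right)} = \sqrt{24 + \frac{198}{13}} = \sqrt{\frac{510}{13}} = \frac{\sqrt{6630}}{13}$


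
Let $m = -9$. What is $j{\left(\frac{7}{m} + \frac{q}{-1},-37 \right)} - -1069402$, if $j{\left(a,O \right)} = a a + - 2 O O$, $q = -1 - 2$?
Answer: $\frac{86400184}{81} \approx 1.0667 \cdot 10^{6}$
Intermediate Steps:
$q = -3$ ($q = -1 - 2 = -3$)
$j{\left(a,O \right)} = a^{2} - 2 O^{2}$
$j{\left(\frac{7}{m} + \frac{q}{-1},-37 \right)} - -1069402 = \left(\left(\frac{7}{-9} - \frac{3}{-1}\right)^{2} - 2 \left(-37\right)^{2}\right) - -1069402 = \left(\left(7 \left(- \frac{1}{9}\right) - -3\right)^{2} - 2738\right) + 1069402 = \left(\left(- \frac{7}{9} + 3\right)^{2} - 2738\right) + 1069402 = \left(\left(\frac{20}{9}\right)^{2} - 2738\right) + 1069402 = \left(\frac{400}{81} - 2738\right) + 1069402 = - \frac{221378}{81} + 1069402 = \frac{86400184}{81}$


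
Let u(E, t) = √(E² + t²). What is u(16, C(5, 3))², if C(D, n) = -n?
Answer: 265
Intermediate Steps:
u(16, C(5, 3))² = (√(16² + (-1*3)²))² = (√(256 + (-3)²))² = (√(256 + 9))² = (√265)² = 265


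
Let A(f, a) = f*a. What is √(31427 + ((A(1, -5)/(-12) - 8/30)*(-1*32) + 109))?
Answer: 2*√197070/5 ≈ 177.57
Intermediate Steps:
A(f, a) = a*f
√(31427 + ((A(1, -5)/(-12) - 8/30)*(-1*32) + 109)) = √(31427 + ((-5*1/(-12) - 8/30)*(-1*32) + 109)) = √(31427 + ((-5*(-1/12) - 8*1/30)*(-32) + 109)) = √(31427 + ((5/12 - 4/15)*(-32) + 109)) = √(31427 + ((3/20)*(-32) + 109)) = √(31427 + (-24/5 + 109)) = √(31427 + 521/5) = √(157656/5) = 2*√197070/5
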